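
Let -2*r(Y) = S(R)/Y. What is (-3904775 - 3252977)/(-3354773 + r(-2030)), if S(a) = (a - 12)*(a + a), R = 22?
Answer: 1453023656/681018897 ≈ 2.1336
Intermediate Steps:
S(a) = 2*a*(-12 + a) (S(a) = (-12 + a)*(2*a) = 2*a*(-12 + a))
r(Y) = -220/Y (r(Y) = -2*22*(-12 + 22)/(2*Y) = -2*22*10/(2*Y) = -220/Y)
(-3904775 - 3252977)/(-3354773 + r(-2030)) = (-3904775 - 3252977)/(-3354773 - 220/(-2030)) = -7157752/(-3354773 - 220*(-1/2030)) = -7157752/(-3354773 + 22/203) = -7157752/(-681018897/203) = -7157752*(-203/681018897) = 1453023656/681018897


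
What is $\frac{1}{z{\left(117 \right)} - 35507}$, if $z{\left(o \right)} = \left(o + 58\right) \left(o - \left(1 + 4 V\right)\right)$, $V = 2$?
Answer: $- \frac{1}{16607} \approx -6.0216 \cdot 10^{-5}$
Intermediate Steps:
$z{\left(o \right)} = \left(-9 + o\right) \left(58 + o\right)$ ($z{\left(o \right)} = \left(o + 58\right) \left(o - 9\right) = \left(58 + o\right) \left(o - 9\right) = \left(58 + o\right) \left(-9 + o\right) = \left(-9 + o\right) \left(58 + o\right)$)
$\frac{1}{z{\left(117 \right)} - 35507} = \frac{1}{\left(-522 + 117^{2} + 49 \cdot 117\right) - 35507} = \frac{1}{\left(-522 + 13689 + 5733\right) - 35507} = \frac{1}{18900 - 35507} = \frac{1}{-16607} = - \frac{1}{16607}$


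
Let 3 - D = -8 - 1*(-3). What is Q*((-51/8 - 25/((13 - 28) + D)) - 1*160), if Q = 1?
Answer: -9117/56 ≈ -162.80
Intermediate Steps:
D = 8 (D = 3 - (-8 - 1*(-3)) = 3 - (-8 + 3) = 3 - 1*(-5) = 3 + 5 = 8)
Q*((-51/8 - 25/((13 - 28) + D)) - 1*160) = 1*((-51/8 - 25/((13 - 28) + 8)) - 1*160) = 1*((-51*⅛ - 25/(-15 + 8)) - 160) = 1*((-51/8 - 25/(-7)) - 160) = 1*((-51/8 - 25*(-⅐)) - 160) = 1*((-51/8 + 25/7) - 160) = 1*(-157/56 - 160) = 1*(-9117/56) = -9117/56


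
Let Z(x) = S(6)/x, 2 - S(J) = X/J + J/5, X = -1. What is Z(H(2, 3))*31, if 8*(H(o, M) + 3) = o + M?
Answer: -3596/285 ≈ -12.618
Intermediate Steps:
S(J) = 2 + 1/J - J/5 (S(J) = 2 - (-1/J + J/5) = 2 + (1/J - J/5) = 2 + 1/J - J/5)
H(o, M) = -3 + M/8 + o/8 (H(o, M) = -3 + (o + M)/8 = -3 + (M + o)/8 = -3 + (M/8 + o/8) = -3 + M/8 + o/8)
Z(x) = 29/(30*x) (Z(x) = (2 + 1/6 - 1/5*6)/x = (2 + 1/6 - 6/5)/x = 29/(30*x))
Z(H(2, 3))*31 = (29/(30*(-3 + (1/8)*3 + (1/8)*2)))*31 = (29/(30*(-3 + 3/8 + 1/4)))*31 = (29/(30*(-19/8)))*31 = ((29/30)*(-8/19))*31 = -116/285*31 = -3596/285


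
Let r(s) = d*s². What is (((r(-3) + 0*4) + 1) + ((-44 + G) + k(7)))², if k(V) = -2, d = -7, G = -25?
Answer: 17689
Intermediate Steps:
r(s) = -7*s²
(((r(-3) + 0*4) + 1) + ((-44 + G) + k(7)))² = (((-7*(-3)² + 0*4) + 1) + ((-44 - 25) - 2))² = (((-7*9 + 0) + 1) + (-69 - 2))² = (((-63 + 0) + 1) - 71)² = ((-63 + 1) - 71)² = (-62 - 71)² = (-133)² = 17689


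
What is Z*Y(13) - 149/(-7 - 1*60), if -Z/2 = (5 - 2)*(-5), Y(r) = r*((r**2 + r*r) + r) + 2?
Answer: 9175799/67 ≈ 1.3695e+5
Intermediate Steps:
Y(r) = 2 + r*(r + 2*r**2) (Y(r) = r*((r**2 + r**2) + r) + 2 = r*(2*r**2 + r) + 2 = r*(r + 2*r**2) + 2 = 2 + r*(r + 2*r**2))
Z = 30 (Z = -2*(5 - 2)*(-5) = -6*(-5) = -2*(-15) = 30)
Z*Y(13) - 149/(-7 - 1*60) = 30*(2 + 13**2 + 2*13**3) - 149/(-7 - 1*60) = 30*(2 + 169 + 2*2197) - 149/(-7 - 60) = 30*(2 + 169 + 4394) - 149/(-67) = 30*4565 - 149*(-1/67) = 136950 + 149/67 = 9175799/67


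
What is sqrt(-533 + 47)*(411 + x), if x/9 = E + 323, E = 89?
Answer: 37071*I*sqrt(6) ≈ 90805.0*I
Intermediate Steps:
x = 3708 (x = 9*(89 + 323) = 9*412 = 3708)
sqrt(-533 + 47)*(411 + x) = sqrt(-533 + 47)*(411 + 3708) = sqrt(-486)*4119 = (9*I*sqrt(6))*4119 = 37071*I*sqrt(6)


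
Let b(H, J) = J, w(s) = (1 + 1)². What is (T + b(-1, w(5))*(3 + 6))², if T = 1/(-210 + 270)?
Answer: 4669921/3600 ≈ 1297.2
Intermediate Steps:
w(s) = 4 (w(s) = 2² = 4)
T = 1/60 ≈ 0.016667
(T + b(-1, w(5))*(3 + 6))² = (1/60 + 4*(3 + 6))² = (1/60 + 4*9)² = (1/60 + 36)² = (2161/60)² = 4669921/3600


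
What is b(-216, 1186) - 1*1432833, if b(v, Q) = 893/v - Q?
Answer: -309748997/216 ≈ -1.4340e+6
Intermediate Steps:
b(v, Q) = -Q + 893/v
b(-216, 1186) - 1*1432833 = (-1*1186 + 893/(-216)) - 1*1432833 = (-1186 + 893*(-1/216)) - 1432833 = (-1186 - 893/216) - 1432833 = -257069/216 - 1432833 = -309748997/216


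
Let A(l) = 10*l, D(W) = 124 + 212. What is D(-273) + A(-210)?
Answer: -1764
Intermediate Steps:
D(W) = 336
D(-273) + A(-210) = 336 + 10*(-210) = 336 - 2100 = -1764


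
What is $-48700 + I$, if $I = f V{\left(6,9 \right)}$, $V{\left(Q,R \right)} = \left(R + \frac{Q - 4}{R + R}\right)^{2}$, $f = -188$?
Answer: $- \frac{5208812}{81} \approx -64306.0$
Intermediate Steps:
$V{\left(Q,R \right)} = \left(R + \frac{-4 + Q}{2 R}\right)^{2}$
$I = - \frac{1264112}{81}$ ($I = - 188 \frac{\left(-4 + 6 + 2 \cdot 9^{2}\right)^{2}}{4 \cdot 81} = - 188 \cdot \frac{1}{4} \cdot \frac{1}{81} \left(-4 + 6 + 2 \cdot 81\right)^{2} = - 188 \cdot \frac{1}{4} \cdot \frac{1}{81} \left(-4 + 6 + 162\right)^{2} = - 188 \cdot \frac{1}{4} \cdot \frac{1}{81} \cdot 164^{2} = - 188 \cdot \frac{1}{4} \cdot \frac{1}{81} \cdot 26896 = \left(-188\right) \frac{6724}{81} = - \frac{1264112}{81} \approx -15606.0$)
$-48700 + I = -48700 - \frac{1264112}{81} = - \frac{5208812}{81}$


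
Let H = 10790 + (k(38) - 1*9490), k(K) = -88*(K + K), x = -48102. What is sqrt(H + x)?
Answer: I*sqrt(53490) ≈ 231.28*I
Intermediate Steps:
k(K) = -176*K
H = -5388 (H = 10790 + (-176*38 - 1*9490) = 10790 + (-6688 - 9490) = 10790 - 16178 = -5388)
sqrt(H + x) = sqrt(-5388 - 48102) = sqrt(-53490) = I*sqrt(53490)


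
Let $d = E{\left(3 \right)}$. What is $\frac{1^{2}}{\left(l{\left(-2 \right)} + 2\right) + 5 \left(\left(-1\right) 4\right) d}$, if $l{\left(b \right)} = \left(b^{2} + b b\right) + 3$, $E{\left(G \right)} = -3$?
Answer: $\frac{1}{73} \approx 0.013699$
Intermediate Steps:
$d = -3$
$l{\left(b \right)} = 3 + 2 b^{2}$ ($l{\left(b \right)} = \left(b^{2} + b^{2}\right) + 3 = 2 b^{2} + 3 = 3 + 2 b^{2}$)
$\frac{1^{2}}{\left(l{\left(-2 \right)} + 2\right) + 5 \left(\left(-1\right) 4\right) d} = \frac{1^{2}}{\left(\left(3 + 2 \left(-2\right)^{2}\right) + 2\right) + 5 \left(\left(-1\right) 4\right) \left(-3\right)} = 1 \frac{1}{\left(\left(3 + 2 \cdot 4\right) + 2\right) + 5 \left(-4\right) \left(-3\right)} = 1 \frac{1}{\left(\left(3 + 8\right) + 2\right) - -60} = 1 \frac{1}{\left(11 + 2\right) + 60} = 1 \frac{1}{13 + 60} = 1 \cdot \frac{1}{73} = \frac{1}{73}$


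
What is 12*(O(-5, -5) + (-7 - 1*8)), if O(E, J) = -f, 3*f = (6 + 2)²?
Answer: -436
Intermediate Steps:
f = 64/3 (f = (6 + 2)²/3 = (⅓)*8² = (⅓)*64 = 64/3 ≈ 21.333)
O(E, J) = -64/3 (O(E, J) = -1*64/3 = -64/3)
12*(O(-5, -5) + (-7 - 1*8)) = 12*(-64/3 + (-7 - 1*8)) = 12*(-64/3 + (-7 - 8)) = 12*(-64/3 - 15) = 12*(-109/3) = -436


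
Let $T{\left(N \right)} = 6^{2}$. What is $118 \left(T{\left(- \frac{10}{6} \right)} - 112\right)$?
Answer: $-8968$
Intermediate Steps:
$T{\left(N \right)} = 36$
$118 \left(T{\left(- \frac{10}{6} \right)} - 112\right) = 118 \left(36 - 112\right) = 118 \left(-76\right) = -8968$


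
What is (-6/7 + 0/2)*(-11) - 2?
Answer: 52/7 ≈ 7.4286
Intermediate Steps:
(-6/7 + 0/2)*(-11) - 2 = (-6*1/7 + 0*(1/2))*(-11) - 2 = (-6/7 + 0)*(-11) - 2 = -6/7*(-11) - 2 = 66/7 - 2 = 52/7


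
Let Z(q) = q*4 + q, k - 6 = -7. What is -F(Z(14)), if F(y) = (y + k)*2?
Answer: -138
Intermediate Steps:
k = -1 (k = 6 - 7 = -1)
Z(q) = 5*q (Z(q) = 4*q + q = 5*q)
F(y) = -2 + 2*y (F(y) = (y - 1)*2 = (-1 + y)*2 = -2 + 2*y)
-F(Z(14)) = -(-2 + 2*(5*14)) = -(-2 + 2*70) = -(-2 + 140) = -1*138 = -138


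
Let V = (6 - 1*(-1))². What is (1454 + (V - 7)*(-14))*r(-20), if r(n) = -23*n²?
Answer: -7967200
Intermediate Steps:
V = 49 (V = (6 + 1)² = 7² = 49)
(1454 + (V - 7)*(-14))*r(-20) = (1454 + (49 - 7)*(-14))*(-23*(-20)²) = (1454 + 42*(-14))*(-23*400) = (1454 - 588)*(-9200) = 866*(-9200) = -7967200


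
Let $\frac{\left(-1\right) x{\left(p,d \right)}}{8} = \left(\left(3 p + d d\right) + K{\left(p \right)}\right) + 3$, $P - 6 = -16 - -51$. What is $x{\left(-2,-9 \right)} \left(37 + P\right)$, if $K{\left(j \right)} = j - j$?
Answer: $-48672$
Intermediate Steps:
$K{\left(j \right)} = 0$
$P = 41$ ($P = 6 - -35 = 6 + \left(-16 + 51\right) = 6 + 35 = 41$)
$x{\left(p,d \right)} = -24 - 24 p - 8 d^{2}$ ($x{\left(p,d \right)} = - 8 \left(\left(\left(3 p + d d\right) + 0\right) + 3\right) = - 8 \left(\left(\left(3 p + d^{2}\right) + 0\right) + 3\right) = - 8 \left(\left(\left(d^{2} + 3 p\right) + 0\right) + 3\right) = - 8 \left(\left(d^{2} + 3 p\right) + 3\right) = - 8 \left(3 + d^{2} + 3 p\right) = -24 - 24 p - 8 d^{2}$)
$x{\left(-2,-9 \right)} \left(37 + P\right) = \left(-24 - -48 - 8 \left(-9\right)^{2}\right) \left(37 + 41\right) = \left(-24 + 48 - 648\right) 78 = \left(-624\right) 78 = -48672$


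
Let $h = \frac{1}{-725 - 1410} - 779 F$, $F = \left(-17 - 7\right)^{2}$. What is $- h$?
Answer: $\frac{957983041}{2135} \approx 4.487 \cdot 10^{5}$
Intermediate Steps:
$F = 576$ ($F = \left(-24\right)^{2} = 576$)
$h = - \frac{957983041}{2135}$ ($h = \frac{1}{-725 - 1410} - 448704 = \frac{1}{-2135} - 448704 = - \frac{1}{2135} - 448704 = - \frac{957983041}{2135} \approx -4.487 \cdot 10^{5}$)
$- h = \left(-1\right) \left(- \frac{957983041}{2135}\right) = \frac{957983041}{2135}$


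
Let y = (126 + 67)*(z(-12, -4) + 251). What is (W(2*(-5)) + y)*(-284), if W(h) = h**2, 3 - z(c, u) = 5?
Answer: -13676588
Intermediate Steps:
z(c, u) = -2 (z(c, u) = 3 - 1*5 = 3 - 5 = -2)
y = 48057 (y = (126 + 67)*(-2 + 251) = 193*249 = 48057)
(W(2*(-5)) + y)*(-284) = ((2*(-5))**2 + 48057)*(-284) = ((-10)**2 + 48057)*(-284) = (100 + 48057)*(-284) = 48157*(-284) = -13676588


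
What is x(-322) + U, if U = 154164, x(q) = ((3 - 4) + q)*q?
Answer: 258170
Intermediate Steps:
x(q) = q*(-1 + q) (x(q) = (-1 + q)*q = q*(-1 + q))
x(-322) + U = -322*(-1 - 322) + 154164 = -322*(-323) + 154164 = 104006 + 154164 = 258170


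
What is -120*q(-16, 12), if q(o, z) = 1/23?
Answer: -120/23 ≈ -5.2174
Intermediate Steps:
q(o, z) = 1/23
-120*q(-16, 12) = -120*1/23 = -120/23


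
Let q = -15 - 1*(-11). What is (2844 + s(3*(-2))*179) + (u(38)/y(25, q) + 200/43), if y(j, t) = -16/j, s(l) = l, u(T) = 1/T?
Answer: 46395405/26144 ≈ 1774.6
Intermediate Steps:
q = -4 (q = -15 + 11 = -4)
(2844 + s(3*(-2))*179) + (u(38)/y(25, q) + 200/43) = (2844 + (3*(-2))*179) + (1/(38*((-16/25))) + 200/43) = (2844 - 6*179) + (1/(38*((-16*1/25))) + 200*(1/43)) = (2844 - 1074) + (1/(38*(-16/25)) + 200/43) = 1770 + ((1/38)*(-25/16) + 200/43) = 1770 + (-25/608 + 200/43) = 1770 + 120525/26144 = 46395405/26144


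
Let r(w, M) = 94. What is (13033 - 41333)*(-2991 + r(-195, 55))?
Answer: 81985100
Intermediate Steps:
(13033 - 41333)*(-2991 + r(-195, 55)) = (13033 - 41333)*(-2991 + 94) = -28300*(-2897) = 81985100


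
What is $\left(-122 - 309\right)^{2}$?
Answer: $185761$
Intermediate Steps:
$\left(-122 - 309\right)^{2} = \left(-431\right)^{2} = 185761$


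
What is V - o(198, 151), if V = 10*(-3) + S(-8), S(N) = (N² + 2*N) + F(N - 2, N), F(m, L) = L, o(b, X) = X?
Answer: -141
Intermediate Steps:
S(N) = N² + 3*N (S(N) = (N² + 2*N) + N = N² + 3*N)
V = 10 (V = 10*(-3) - 8*(3 - 8) = -30 - 8*(-5) = -30 + 40 = 10)
V - o(198, 151) = 10 - 1*151 = 10 - 151 = -141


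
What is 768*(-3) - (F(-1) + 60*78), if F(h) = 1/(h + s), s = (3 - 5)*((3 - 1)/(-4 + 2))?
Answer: -6985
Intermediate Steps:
s = 2 (s = -4/(-2) = -4*(-1)/2 = -2*(-1) = 2)
F(h) = 1/(2 + h) (F(h) = 1/(h + 2) = 1/(2 + h))
768*(-3) - (F(-1) + 60*78) = 768*(-3) - (1/(2 - 1) + 60*78) = -2304 - (1/1 + 4680) = -2304 - (1 + 4680) = -2304 - 1*4681 = -2304 - 4681 = -6985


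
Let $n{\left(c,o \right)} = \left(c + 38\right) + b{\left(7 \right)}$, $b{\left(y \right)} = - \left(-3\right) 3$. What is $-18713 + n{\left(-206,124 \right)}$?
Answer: $-18872$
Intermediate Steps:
$b{\left(y \right)} = 9$ ($b{\left(y \right)} = \left(-1\right) \left(-9\right) = 9$)
$n{\left(c,o \right)} = 47 + c$ ($n{\left(c,o \right)} = \left(c + 38\right) + 9 = \left(38 + c\right) + 9 = 47 + c$)
$-18713 + n{\left(-206,124 \right)} = -18713 + \left(47 - 206\right) = -18713 - 159 = -18872$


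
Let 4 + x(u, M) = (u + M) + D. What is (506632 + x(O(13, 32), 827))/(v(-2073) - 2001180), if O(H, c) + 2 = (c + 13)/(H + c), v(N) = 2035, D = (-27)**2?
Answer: -508183/1999145 ≈ -0.25420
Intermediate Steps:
D = 729
O(H, c) = -2 + (13 + c)/(H + c) (O(H, c) = -2 + (c + 13)/(H + c) = -2 + (13 + c)/(H + c))
x(u, M) = 725 + M + u (x(u, M) = -4 + ((u + M) + 729) = -4 + ((M + u) + 729) = -4 + (729 + M + u) = 725 + M + u)
(506632 + x(O(13, 32), 827))/(v(-2073) - 2001180) = (506632 + (725 + 827 + (13 - 1*32 - 2*13)/(13 + 32)))/(2035 - 2001180) = (506632 + (725 + 827 + (13 - 32 - 26)/45))/(-1999145) = (506632 + (725 + 827 + (1/45)*(-45)))*(-1/1999145) = (506632 + (725 + 827 - 1))*(-1/1999145) = (506632 + 1551)*(-1/1999145) = 508183*(-1/1999145) = -508183/1999145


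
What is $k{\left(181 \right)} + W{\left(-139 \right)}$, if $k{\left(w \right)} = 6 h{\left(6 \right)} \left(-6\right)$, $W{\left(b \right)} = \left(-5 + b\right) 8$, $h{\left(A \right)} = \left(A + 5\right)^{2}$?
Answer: $-5508$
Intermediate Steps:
$h{\left(A \right)} = \left(5 + A\right)^{2}$
$W{\left(b \right)} = -40 + 8 b$
$k{\left(w \right)} = -4356$ ($k{\left(w \right)} = 6 \left(5 + 6\right)^{2} \left(-6\right) = 6 \cdot 11^{2} \left(-6\right) = 6 \cdot 121 \left(-6\right) = 726 \left(-6\right) = -4356$)
$k{\left(181 \right)} + W{\left(-139 \right)} = -4356 + \left(-40 + 8 \left(-139\right)\right) = -4356 - 1152 = -5508$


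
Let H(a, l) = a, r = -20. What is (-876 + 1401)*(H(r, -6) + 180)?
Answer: 84000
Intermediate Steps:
(-876 + 1401)*(H(r, -6) + 180) = (-876 + 1401)*(-20 + 180) = 525*160 = 84000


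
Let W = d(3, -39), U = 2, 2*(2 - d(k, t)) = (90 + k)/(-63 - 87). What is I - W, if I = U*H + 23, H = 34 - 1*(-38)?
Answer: 16469/100 ≈ 164.69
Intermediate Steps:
H = 72 (H = 34 + 38 = 72)
d(k, t) = 23/10 + k/300 (d(k, t) = 2 - (90 + k)/(2*(-63 - 87)) = 2 - (90 + k)/(2*(-150)) = 2 - (90 + k)*(-1)/(2*150) = 2 - (-⅗ - k/150)/2 = 2 + (3/10 + k/300) = 23/10 + k/300)
W = 231/100 (W = 23/10 + (1/300)*3 = 23/10 + 1/100 = 231/100 ≈ 2.3100)
I = 167 (I = 2*72 + 23 = 144 + 23 = 167)
I - W = 167 - 1*231/100 = 167 - 231/100 = 16469/100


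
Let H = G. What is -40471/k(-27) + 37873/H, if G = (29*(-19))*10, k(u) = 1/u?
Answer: 6020832797/5510 ≈ 1.0927e+6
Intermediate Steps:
G = -5510 (G = -551*10 = -5510)
H = -5510
-40471/k(-27) + 37873/H = -40471/(1/(-27)) + 37873/(-5510) = -40471/(-1/27) + 37873*(-1/5510) = -40471*(-27) - 37873/5510 = 1092717 - 37873/5510 = 6020832797/5510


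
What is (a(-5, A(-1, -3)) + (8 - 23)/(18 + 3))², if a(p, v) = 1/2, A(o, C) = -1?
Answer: 9/196 ≈ 0.045918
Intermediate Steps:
a(p, v) = ½
(a(-5, A(-1, -3)) + (8 - 23)/(18 + 3))² = (½ + (8 - 23)/(18 + 3))² = (½ - 15/21)² = (½ - 15*1/21)² = (½ - 5/7)² = (-3/14)² = 9/196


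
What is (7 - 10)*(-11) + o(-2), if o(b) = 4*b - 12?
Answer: 13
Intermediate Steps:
o(b) = -12 + 4*b
(7 - 10)*(-11) + o(-2) = (7 - 10)*(-11) + (-12 + 4*(-2)) = -3*(-11) + (-12 - 8) = 33 - 20 = 13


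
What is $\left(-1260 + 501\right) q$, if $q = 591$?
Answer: $-448569$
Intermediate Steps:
$\left(-1260 + 501\right) q = \left(-1260 + 501\right) 591 = \left(-759\right) 591 = -448569$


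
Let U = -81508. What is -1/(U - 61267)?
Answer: 1/142775 ≈ 7.0040e-6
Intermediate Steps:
-1/(U - 61267) = -1/(-81508 - 61267) = -1/(-142775) = -1*(-1/142775) = 1/142775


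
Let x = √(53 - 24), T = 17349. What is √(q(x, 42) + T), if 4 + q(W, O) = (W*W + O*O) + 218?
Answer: 2*√4839 ≈ 139.13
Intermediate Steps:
x = √29 ≈ 5.3852
q(W, O) = 214 + O² + W² (q(W, O) = -4 + ((W*W + O*O) + 218) = -4 + ((W² + O²) + 218) = -4 + ((O² + W²) + 218) = -4 + (218 + O² + W²) = 214 + O² + W²)
√(q(x, 42) + T) = √((214 + 42² + (√29)²) + 17349) = √((214 + 1764 + 29) + 17349) = √(2007 + 17349) = √19356 = 2*√4839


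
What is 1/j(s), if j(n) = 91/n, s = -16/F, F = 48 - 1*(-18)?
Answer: -8/3003 ≈ -0.0026640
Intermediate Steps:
F = 66 (F = 48 + 18 = 66)
s = -8/33 (s = -16/66 = -16*1/66 = -8/33 ≈ -0.24242)
1/j(s) = 1/(91/(-8/33)) = 1/(91*(-33/8)) = 1/(-3003/8) = -8/3003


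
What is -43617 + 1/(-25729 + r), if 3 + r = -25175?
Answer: -2220410620/50907 ≈ -43617.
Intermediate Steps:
r = -25178 (r = -3 - 25175 = -25178)
-43617 + 1/(-25729 + r) = -43617 + 1/(-25729 - 25178) = -43617 + 1/(-50907) = -43617 - 1/50907 = -2220410620/50907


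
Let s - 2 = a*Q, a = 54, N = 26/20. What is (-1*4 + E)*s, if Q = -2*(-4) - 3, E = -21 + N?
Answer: -32232/5 ≈ -6446.4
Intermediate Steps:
N = 13/10 (N = 26*(1/20) = 13/10 ≈ 1.3000)
E = -197/10 (E = -21 + 13/10 = -197/10 ≈ -19.700)
Q = 5 (Q = 8 - 3 = 5)
s = 272 (s = 2 + 54*5 = 2 + 270 = 272)
(-1*4 + E)*s = (-1*4 - 197/10)*272 = (-4 - 197/10)*272 = -237/10*272 = -32232/5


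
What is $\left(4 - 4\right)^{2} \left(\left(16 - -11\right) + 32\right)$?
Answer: $0$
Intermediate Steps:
$\left(4 - 4\right)^{2} \left(\left(16 - -11\right) + 32\right) = 0^{2} \left(\left(16 + 11\right) + 32\right) = 0 \left(27 + 32\right) = 0 \cdot 59 = 0$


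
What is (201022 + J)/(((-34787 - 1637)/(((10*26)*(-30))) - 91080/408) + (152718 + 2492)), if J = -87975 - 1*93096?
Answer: 330687825/2568983026 ≈ 0.12872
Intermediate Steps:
J = -181071 (J = -87975 - 93096 = -181071)
(201022 + J)/(((-34787 - 1637)/(((10*26)*(-30))) - 91080/408) + (152718 + 2492)) = (201022 - 181071)/(((-34787 - 1637)/(((10*26)*(-30))) - 91080/408) + (152718 + 2492)) = 19951/((-36424/(260*(-30)) - 91080*1/408) + 155210) = 19951/((-36424/(-7800) - 3795/17) + 155210) = 19951/((-36424*(-1/7800) - 3795/17) + 155210) = 19951/((4553/975 - 3795/17) + 155210) = 19951/(-3622724/16575 + 155210) = 19951/(2568983026/16575) = 19951*(16575/2568983026) = 330687825/2568983026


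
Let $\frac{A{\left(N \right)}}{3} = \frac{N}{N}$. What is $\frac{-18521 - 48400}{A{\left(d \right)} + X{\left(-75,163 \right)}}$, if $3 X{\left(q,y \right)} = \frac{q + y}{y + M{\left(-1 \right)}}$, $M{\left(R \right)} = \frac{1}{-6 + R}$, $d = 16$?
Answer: $- \frac{57217455}{2719} \approx -21044.0$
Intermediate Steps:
$X{\left(q,y \right)} = \frac{q + y}{3 \left(- \frac{1}{7} + y\right)}$ ($X{\left(q,y \right)} = \frac{\left(q + y\right) \frac{1}{y + \frac{1}{-6 - 1}}}{3} = \frac{\left(q + y\right) \frac{1}{y + \frac{1}{-7}}}{3} = \frac{\left(q + y\right) \frac{1}{y - \frac{1}{7}}}{3} = \frac{\left(q + y\right) \frac{1}{- \frac{1}{7} + y}}{3} = \frac{\frac{1}{- \frac{1}{7} + y} \left(q + y\right)}{3} = \frac{q + y}{3 \left(- \frac{1}{7} + y\right)}$)
$A{\left(N \right)} = 3$ ($A{\left(N \right)} = 3 \frac{N}{N} = 3 \cdot 1 = 3$)
$\frac{-18521 - 48400}{A{\left(d \right)} + X{\left(-75,163 \right)}} = \frac{-18521 - 48400}{3 + \frac{7 \left(-75 + 163\right)}{3 \left(-1 + 7 \cdot 163\right)}} = - \frac{66921}{3 + \frac{7}{3} \frac{1}{-1 + 1141} \cdot 88} = - \frac{66921}{3 + \frac{7}{3} \cdot \frac{1}{1140} \cdot 88} = - \frac{66921}{3 + \frac{154}{855}} = - \frac{66921}{\frac{2719}{855}} = \left(-66921\right) \frac{855}{2719} = - \frac{57217455}{2719}$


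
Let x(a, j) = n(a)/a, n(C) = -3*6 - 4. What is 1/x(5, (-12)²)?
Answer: -5/22 ≈ -0.22727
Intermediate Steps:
n(C) = -22 (n(C) = -18 - 4 = -22)
x(a, j) = -22/a
1/x(5, (-12)²) = 1/(-22/5) = -5/22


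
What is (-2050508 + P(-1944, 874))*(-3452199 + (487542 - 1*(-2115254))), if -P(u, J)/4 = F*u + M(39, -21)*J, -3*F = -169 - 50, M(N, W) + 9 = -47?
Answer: 1093253010852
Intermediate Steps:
M(N, W) = -56 (M(N, W) = -9 - 47 = -56)
F = 73 (F = -(-169 - 50)/3 = -⅓*(-219) = 73)
P(u, J) = -292*u + 224*J (P(u, J) = -4*(73*u - 56*J) = -4*(-56*J + 73*u) = -292*u + 224*J)
(-2050508 + P(-1944, 874))*(-3452199 + (487542 - 1*(-2115254))) = (-2050508 + (-292*(-1944) + 224*874))*(-3452199 + (487542 - 1*(-2115254))) = (-2050508 + (567648 + 195776))*(-3452199 + (487542 + 2115254)) = (-2050508 + 763424)*(-3452199 + 2602796) = -1287084*(-849403) = 1093253010852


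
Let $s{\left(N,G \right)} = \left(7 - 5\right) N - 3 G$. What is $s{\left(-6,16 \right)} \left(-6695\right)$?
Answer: $401700$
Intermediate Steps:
$s{\left(N,G \right)} = - 3 G + 2 N$ ($s{\left(N,G \right)} = 2 N - 3 G = - 3 G + 2 N$)
$s{\left(-6,16 \right)} \left(-6695\right) = \left(\left(-3\right) 16 + 2 \left(-6\right)\right) \left(-6695\right) = \left(-48 - 12\right) \left(-6695\right) = \left(-60\right) \left(-6695\right) = 401700$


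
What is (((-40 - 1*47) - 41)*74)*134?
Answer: -1269248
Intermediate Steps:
(((-40 - 1*47) - 41)*74)*134 = (((-40 - 47) - 41)*74)*134 = ((-87 - 41)*74)*134 = -128*74*134 = -9472*134 = -1269248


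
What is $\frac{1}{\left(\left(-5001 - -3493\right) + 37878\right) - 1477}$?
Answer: $\frac{1}{34893} \approx 2.8659 \cdot 10^{-5}$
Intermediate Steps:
$\frac{1}{\left(\left(-5001 - -3493\right) + 37878\right) - 1477} = \frac{1}{\left(\left(-5001 + 3493\right) + 37878\right) - 1477} = \frac{1}{\left(-1508 + 37878\right) - 1477} = \frac{1}{36370 - 1477} = \frac{1}{34893}$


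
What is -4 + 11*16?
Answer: 172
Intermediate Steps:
-4 + 11*16 = -4 + 176 = 172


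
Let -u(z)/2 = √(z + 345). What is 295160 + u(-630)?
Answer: 295160 - 2*I*√285 ≈ 2.9516e+5 - 33.764*I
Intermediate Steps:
u(z) = -2*√(345 + z) (u(z) = -2*√(z + 345) = -2*√(345 + z))
295160 + u(-630) = 295160 - 2*√(345 - 630) = 295160 - 2*I*√285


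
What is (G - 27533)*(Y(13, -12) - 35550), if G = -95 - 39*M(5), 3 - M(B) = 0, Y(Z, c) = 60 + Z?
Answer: 984309365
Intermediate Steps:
M(B) = 3 (M(B) = 3 - 1*0 = 3 + 0 = 3)
G = -212 (G = -95 - 39*3 = -95 - 117 = -212)
(G - 27533)*(Y(13, -12) - 35550) = (-212 - 27533)*((60 + 13) - 35550) = -27745*(73 - 35550) = -27745*(-35477) = 984309365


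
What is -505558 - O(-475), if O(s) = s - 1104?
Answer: -503979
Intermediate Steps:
O(s) = -1104 + s
-505558 - O(-475) = -505558 - (-1104 - 475) = -505558 - 1*(-1579) = -505558 + 1579 = -503979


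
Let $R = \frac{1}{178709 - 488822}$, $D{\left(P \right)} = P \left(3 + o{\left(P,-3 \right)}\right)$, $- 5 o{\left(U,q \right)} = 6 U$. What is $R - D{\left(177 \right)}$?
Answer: $\frac{57469831042}{1550565} \approx 37064.0$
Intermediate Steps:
$o{\left(U,q \right)} = - \frac{6 U}{5}$
$D{\left(P \right)} = P \left(3 - \frac{6 P}{5}\right)$
$R = - \frac{1}{310113}$ ($R = \frac{1}{-310113} = - \frac{1}{310113} \approx -3.2246 \cdot 10^{-6}$)
$R - D{\left(177 \right)} = - \frac{1}{310113} - \frac{3}{5} \cdot 177 \left(5 - 354\right) = - \frac{1}{310113} - \frac{3}{5} \cdot 177 \left(-349\right) = - \frac{1}{310113} - - \frac{185319}{5} = - \frac{1}{310113} + \frac{185319}{5} = \frac{57469831042}{1550565}$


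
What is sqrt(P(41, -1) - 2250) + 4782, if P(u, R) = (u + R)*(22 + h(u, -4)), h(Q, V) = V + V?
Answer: 4782 + 13*I*sqrt(10) ≈ 4782.0 + 41.11*I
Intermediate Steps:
h(Q, V) = 2*V
P(u, R) = 14*R + 14*u (P(u, R) = (u + R)*(22 + 2*(-4)) = (R + u)*(22 - 8) = (R + u)*14 = 14*R + 14*u)
sqrt(P(41, -1) - 2250) + 4782 = sqrt((14*(-1) + 14*41) - 2250) + 4782 = sqrt((-14 + 574) - 2250) + 4782 = sqrt(560 - 2250) + 4782 = sqrt(-1690) + 4782 = 13*I*sqrt(10) + 4782 = 4782 + 13*I*sqrt(10)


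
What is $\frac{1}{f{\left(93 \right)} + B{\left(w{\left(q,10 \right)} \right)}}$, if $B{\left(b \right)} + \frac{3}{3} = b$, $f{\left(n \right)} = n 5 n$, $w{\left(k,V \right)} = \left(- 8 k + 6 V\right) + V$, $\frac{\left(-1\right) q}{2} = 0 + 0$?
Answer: $\frac{1}{43314} \approx 2.3087 \cdot 10^{-5}$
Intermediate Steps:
$q = 0$ ($q = - 2 \left(0 + 0\right) = \left(-2\right) 0 = 0$)
$w{\left(k,V \right)} = - 8 k + 7 V$
$f{\left(n \right)} = 5 n^{2}$ ($f{\left(n \right)} = 5 n n = 5 n^{2}$)
$B{\left(b \right)} = -1 + b$
$\frac{1}{f{\left(93 \right)} + B{\left(w{\left(q,10 \right)} \right)}} = \frac{1}{5 \cdot 93^{2} + \left(-1 + \left(\left(-8\right) 0 + 7 \cdot 10\right)\right)} = \frac{1}{5 \cdot 8649 + \left(-1 + \left(0 + 70\right)\right)} = \frac{1}{43245 + \left(-1 + 70\right)} = \frac{1}{43245 + 69} = \frac{1}{43314}$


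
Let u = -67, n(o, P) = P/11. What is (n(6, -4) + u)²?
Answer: 549081/121 ≈ 4537.9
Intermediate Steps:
n(o, P) = P/11 (n(o, P) = P*(1/11) = P/11)
(n(6, -4) + u)² = ((1/11)*(-4) - 67)² = (-4/11 - 67)² = (-741/11)² = 549081/121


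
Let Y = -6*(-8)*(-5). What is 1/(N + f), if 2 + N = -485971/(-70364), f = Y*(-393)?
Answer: 70364/6637077723 ≈ 1.0602e-5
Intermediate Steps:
Y = -240 (Y = 48*(-5) = -240)
f = 94320 (f = -240*(-393) = 94320)
N = 345243/70364 (N = -2 - 485971/(-70364) = -2 - 485971*(-1/70364) = -2 + 485971/70364 = 345243/70364 ≈ 4.9065)
1/(N + f) = 1/(345243/70364 + 94320) = 1/(6637077723/70364) = 70364/6637077723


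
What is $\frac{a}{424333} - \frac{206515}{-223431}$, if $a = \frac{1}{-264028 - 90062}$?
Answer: $\frac{795623247247721}{860794120316130} \approx 0.92429$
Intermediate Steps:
$a = - \frac{1}{354090}$ ($a = \frac{1}{-354090} = - \frac{1}{354090} \approx -2.8241 \cdot 10^{-6}$)
$\frac{a}{424333} - \frac{206515}{-223431} = - \frac{1}{354090 \cdot 424333} - \frac{206515}{-223431} = \left(- \frac{1}{354090}\right) \frac{1}{424333} - - \frac{206515}{223431} = - \frac{1}{150252071970} + \frac{206515}{223431} = \frac{795623247247721}{860794120316130}$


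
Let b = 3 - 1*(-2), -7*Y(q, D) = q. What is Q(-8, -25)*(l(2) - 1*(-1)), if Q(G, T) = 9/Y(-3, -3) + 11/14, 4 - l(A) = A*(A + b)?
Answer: -2745/14 ≈ -196.07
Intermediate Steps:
Y(q, D) = -q/7
b = 5 (b = 3 + 2 = 5)
l(A) = 4 - A*(5 + A) (l(A) = 4 - A*(A + 5) = 4 - A*(5 + A))
Q(G, T) = 305/14 (Q(G, T) = 9/((-⅐*(-3))) + 11/14 = 9/(3/7) + 11*(1/14) = 9*(7/3) + 11/14 = 21 + 11/14 = 305/14)
Q(-8, -25)*(l(2) - 1*(-1)) = 305*((4 - 1*2² - 5*2) - 1*(-1))/14 = 305*((4 - 1*4 - 10) + 1)/14 = 305*((4 - 4 - 10) + 1)/14 = 305*(-10 + 1)/14 = (305/14)*(-9) = -2745/14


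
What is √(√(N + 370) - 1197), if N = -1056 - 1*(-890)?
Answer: √(-1197 + 2*√51) ≈ 34.391*I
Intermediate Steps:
N = -166 (N = -1056 + 890 = -166)
√(√(N + 370) - 1197) = √(√(-166 + 370) - 1197) = √(√204 - 1197) = √(2*√51 - 1197) = √(-1197 + 2*√51)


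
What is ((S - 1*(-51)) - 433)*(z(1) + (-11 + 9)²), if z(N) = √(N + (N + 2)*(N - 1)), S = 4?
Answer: -1890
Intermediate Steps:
z(N) = √(N + (-1 + N)*(2 + N)) (z(N) = √(N + (2 + N)*(-1 + N)) = √(N + (-1 + N)*(2 + N)))
((S - 1*(-51)) - 433)*(z(1) + (-11 + 9)²) = ((4 - 1*(-51)) - 433)*(√(-2 + 1² + 2*1) + (-11 + 9)²) = ((4 + 51) - 433)*(√(-2 + 1 + 2) + (-2)²) = (55 - 433)*(√1 + 4) = -378*(1 + 4) = -378*5 = -1890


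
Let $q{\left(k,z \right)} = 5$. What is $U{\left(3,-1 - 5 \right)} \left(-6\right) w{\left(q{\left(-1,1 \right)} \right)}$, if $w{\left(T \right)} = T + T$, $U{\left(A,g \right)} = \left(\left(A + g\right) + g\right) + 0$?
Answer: $540$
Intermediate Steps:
$U{\left(A,g \right)} = A + 2 g$ ($U{\left(A,g \right)} = \left(A + 2 g\right) + 0 = A + 2 g$)
$w{\left(T \right)} = 2 T$
$U{\left(3,-1 - 5 \right)} \left(-6\right) w{\left(q{\left(-1,1 \right)} \right)} = \left(3 + 2 \left(-1 - 5\right)\right) \left(-6\right) 2 \cdot 5 = \left(3 + 2 \left(-6\right)\right) \left(-6\right) 10 = \left(3 - 12\right) \left(-6\right) 10 = \left(-9\right) \left(-6\right) 10 = 54 \cdot 10 = 540$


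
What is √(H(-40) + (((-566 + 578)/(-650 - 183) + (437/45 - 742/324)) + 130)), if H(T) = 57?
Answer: √22299232010/10710 ≈ 13.943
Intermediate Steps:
√(H(-40) + (((-566 + 578)/(-650 - 183) + (437/45 - 742/324)) + 130)) = √(57 + (((-566 + 578)/(-650 - 183) + (437/45 - 742/324)) + 130)) = √(57 + ((12/(-833) + (437*(1/45) - 742*1/324)) + 130)) = √(57 + ((12*(-1/833) + (437/45 - 371/162)) + 130)) = √(57 + ((-12/833 + 6011/810) + 130)) = √(57 + (4997443/674730 + 130)) = √(57 + 92712343/674730) = √(131171953/674730) = √22299232010/10710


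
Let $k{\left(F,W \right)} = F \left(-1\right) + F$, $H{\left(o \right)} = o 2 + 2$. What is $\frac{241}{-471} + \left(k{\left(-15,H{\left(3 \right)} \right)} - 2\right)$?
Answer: $- \frac{1183}{471} \approx -2.5117$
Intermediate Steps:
$H{\left(o \right)} = 2 + 2 o$ ($H{\left(o \right)} = 2 o + 2 = 2 + 2 o$)
$k{\left(F,W \right)} = 0$ ($k{\left(F,W \right)} = - F + F = 0$)
$\frac{241}{-471} + \left(k{\left(-15,H{\left(3 \right)} \right)} - 2\right) = \frac{241}{-471} + \left(0 - 2\right) = 241 \left(- \frac{1}{471}\right) - 2 = - \frac{241}{471} - 2 = - \frac{1183}{471}$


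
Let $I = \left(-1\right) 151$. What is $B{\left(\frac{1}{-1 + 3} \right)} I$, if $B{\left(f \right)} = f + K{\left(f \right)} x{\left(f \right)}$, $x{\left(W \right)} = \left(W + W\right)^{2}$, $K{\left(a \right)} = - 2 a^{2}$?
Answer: $0$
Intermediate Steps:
$x{\left(W \right)} = 4 W^{2}$ ($x{\left(W \right)} = \left(2 W\right)^{2} = 4 W^{2}$)
$B{\left(f \right)} = f - 8 f^{4}$ ($B{\left(f \right)} = f + - 2 f^{2} \cdot 4 f^{2} = f - 8 f^{4}$)
$I = -151$
$B{\left(\frac{1}{-1 + 3} \right)} I = \left(\frac{1}{-1 + 3} - 8 \left(\frac{1}{-1 + 3}\right)^{4}\right) \left(-151\right) = \left(\frac{1}{2} - 8 \left(\frac{1}{2}\right)^{4}\right) \left(-151\right) = \left(\frac{1}{2} - \frac{8}{16}\right) \left(-151\right) = \left(\frac{1}{2} - \frac{1}{2}\right) \left(-151\right) = 0 \left(-151\right) = 0$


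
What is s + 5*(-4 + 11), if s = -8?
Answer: 27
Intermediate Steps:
s + 5*(-4 + 11) = -8 + 5*(-4 + 11) = -8 + 5*7 = -8 + 35 = 27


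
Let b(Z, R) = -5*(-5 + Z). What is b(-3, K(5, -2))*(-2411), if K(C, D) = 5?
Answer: -96440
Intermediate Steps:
b(Z, R) = 25 - 5*Z
b(-3, K(5, -2))*(-2411) = (25 - 5*(-3))*(-2411) = (25 + 15)*(-2411) = 40*(-2411) = -96440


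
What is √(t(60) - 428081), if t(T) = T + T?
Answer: 23*I*√809 ≈ 654.19*I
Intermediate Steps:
t(T) = 2*T
√(t(60) - 428081) = √(2*60 - 428081) = √(120 - 428081) = √(-427961) = 23*I*√809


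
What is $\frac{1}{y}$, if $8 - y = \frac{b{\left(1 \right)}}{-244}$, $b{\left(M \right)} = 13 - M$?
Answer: $\frac{61}{491} \approx 0.12424$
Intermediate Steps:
$y = \frac{491}{61}$ ($y = 8 - \frac{13 - 1}{-244} = 8 - \left(13 - 1\right) \left(- \frac{1}{244}\right) = 8 - 12 \left(- \frac{1}{244}\right) = 8 - - \frac{3}{61} = 8 + \frac{3}{61} = \frac{491}{61} \approx 8.0492$)
$\frac{1}{y} = \frac{1}{\frac{491}{61}} = \frac{61}{491}$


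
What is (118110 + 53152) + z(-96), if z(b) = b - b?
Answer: 171262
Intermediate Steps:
z(b) = 0
(118110 + 53152) + z(-96) = (118110 + 53152) + 0 = 171262 + 0 = 171262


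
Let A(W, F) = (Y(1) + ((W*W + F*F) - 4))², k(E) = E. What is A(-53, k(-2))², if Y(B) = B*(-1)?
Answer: 62171080298496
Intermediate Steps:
Y(B) = -B
A(W, F) = (-5 + F² + W²)² (A(W, F) = (-1*1 + ((W*W + F*F) - 4))² = (-1 + ((W² + F²) - 4))² = (-1 + ((F² + W²) - 4))² = (-1 + (-4 + F² + W²))² = (-5 + F² + W²)²)
A(-53, k(-2))² = ((-5 + (-2)² + (-53)²)²)² = ((-5 + 4 + 2809)²)² = (2808²)² = 7884864² = 62171080298496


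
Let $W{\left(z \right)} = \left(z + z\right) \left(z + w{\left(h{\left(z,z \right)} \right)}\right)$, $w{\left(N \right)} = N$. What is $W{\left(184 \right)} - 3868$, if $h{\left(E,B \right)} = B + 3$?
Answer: $132660$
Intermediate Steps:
$h{\left(E,B \right)} = 3 + B$
$W{\left(z \right)} = 2 z \left(3 + 2 z\right)$ ($W{\left(z \right)} = \left(z + z\right) \left(z + \left(3 + z\right)\right) = 2 z \left(3 + 2 z\right)$)
$W{\left(184 \right)} - 3868 = 2 \cdot 184 \left(3 + 2 \cdot 184\right) - 3868 = 2 \cdot 184 \left(3 + 368\right) - 3868 = 2 \cdot 184 \cdot 371 - 3868 = 136528 - 3868 = 132660$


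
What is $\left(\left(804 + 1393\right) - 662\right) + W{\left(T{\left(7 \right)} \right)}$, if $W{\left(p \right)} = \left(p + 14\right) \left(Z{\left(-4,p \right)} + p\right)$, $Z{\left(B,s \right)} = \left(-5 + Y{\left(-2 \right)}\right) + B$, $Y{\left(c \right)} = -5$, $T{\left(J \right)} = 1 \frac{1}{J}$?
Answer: $\frac{65612}{49} \approx 1339.0$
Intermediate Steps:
$T{\left(J \right)} = \frac{1}{J}$
$Z{\left(B,s \right)} = -10 + B$ ($Z{\left(B,s \right)} = \left(-5 - 5\right) + B = -10 + B$)
$W{\left(p \right)} = \left(-14 + p\right) \left(14 + p\right)$ ($W{\left(p \right)} = \left(p + 14\right) \left(\left(-10 - 4\right) + p\right) = \left(14 + p\right) \left(-14 + p\right) = \left(-14 + p\right) \left(14 + p\right)$)
$\left(\left(804 + 1393\right) - 662\right) + W{\left(T{\left(7 \right)} \right)} = \left(\left(804 + 1393\right) - 662\right) - \left(196 - \left(\frac{1}{7}\right)^{2}\right) = \left(2197 - 662\right) - \left(196 - \left(\frac{1}{7}\right)^{2}\right) = 1535 + \left(-196 + \frac{1}{49}\right) = 1535 - \frac{9603}{49} = \frac{65612}{49}$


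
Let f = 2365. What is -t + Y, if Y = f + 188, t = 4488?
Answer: -1935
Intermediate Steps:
Y = 2553 (Y = 2365 + 188 = 2553)
-t + Y = -1*4488 + 2553 = -4488 + 2553 = -1935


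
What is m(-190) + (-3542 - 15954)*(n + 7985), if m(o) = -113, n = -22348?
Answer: 280020935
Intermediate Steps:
m(-190) + (-3542 - 15954)*(n + 7985) = -113 + (-3542 - 15954)*(-22348 + 7985) = -113 - 19496*(-14363) = -113 + 280021048 = 280020935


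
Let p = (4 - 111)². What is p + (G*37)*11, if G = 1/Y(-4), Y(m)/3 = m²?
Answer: 549959/48 ≈ 11457.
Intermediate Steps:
Y(m) = 3*m²
G = 1/48 (G = 1/(3*(-4)²) = 1/(3*16) = 1/48 ≈ 0.020833)
p = 11449 (p = (-107)² = 11449)
p + (G*37)*11 = 11449 + ((1/48)*37)*11 = 11449 + (37/48)*11 = 11449 + 407/48 = 549959/48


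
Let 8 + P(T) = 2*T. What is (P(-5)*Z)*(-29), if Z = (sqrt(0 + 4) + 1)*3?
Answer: 4698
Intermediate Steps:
P(T) = -8 + 2*T
Z = 9 (Z = (sqrt(4) + 1)*3 = (2 + 1)*3 = 3*3 = 9)
(P(-5)*Z)*(-29) = ((-8 + 2*(-5))*9)*(-29) = ((-8 - 10)*9)*(-29) = -18*9*(-29) = -162*(-29) = 4698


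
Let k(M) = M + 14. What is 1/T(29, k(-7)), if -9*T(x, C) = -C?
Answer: 9/7 ≈ 1.2857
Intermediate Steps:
k(M) = 14 + M
T(x, C) = C/9 (T(x, C) = -(-1)*C/9 = C/9)
1/T(29, k(-7)) = 1/((14 - 7)/9) = 1/((1/9)*7) = 1/(7/9) = 9/7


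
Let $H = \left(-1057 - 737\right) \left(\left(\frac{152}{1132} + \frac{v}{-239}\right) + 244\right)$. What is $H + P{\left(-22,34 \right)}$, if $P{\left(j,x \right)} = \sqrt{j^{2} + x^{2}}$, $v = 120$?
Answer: $- \frac{29562518700}{67637} + 2 \sqrt{410} \approx -4.3704 \cdot 10^{5}$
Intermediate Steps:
$H = - \frac{29562518700}{67637}$ ($H = \left(-1057 - 737\right) \left(\left(\frac{152}{1132} + \frac{120}{-239}\right) + 244\right) = - 1794 \left(\left(152 \cdot \frac{1}{1132} + 120 \left(- \frac{1}{239}\right)\right) + 244\right) = - 1794 \left(\left(\frac{38}{283} - \frac{120}{239}\right) + 244\right) = - 1794 \left(- \frac{24878}{67637} + 244\right) = \left(-1794\right) \frac{16478550}{67637} = - \frac{29562518700}{67637} \approx -4.3708 \cdot 10^{5}$)
$H + P{\left(-22,34 \right)} = - \frac{29562518700}{67637} + \sqrt{\left(-22\right)^{2} + 34^{2}} = - \frac{29562518700}{67637} + \sqrt{484 + 1156} = - \frac{29562518700}{67637} + \sqrt{1640} = - \frac{29562518700}{67637} + 2 \sqrt{410}$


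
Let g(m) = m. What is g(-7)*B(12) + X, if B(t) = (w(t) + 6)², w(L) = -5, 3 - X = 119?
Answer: -123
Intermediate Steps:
X = -116 (X = 3 - 1*119 = 3 - 119 = -116)
B(t) = 1 (B(t) = (-5 + 6)² = 1² = 1)
g(-7)*B(12) + X = -7*1 - 116 = -7 - 116 = -123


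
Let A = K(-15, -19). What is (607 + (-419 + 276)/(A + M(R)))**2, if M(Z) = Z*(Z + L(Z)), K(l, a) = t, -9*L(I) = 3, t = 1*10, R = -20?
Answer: 575050739041/1562500 ≈ 3.6803e+5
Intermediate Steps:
t = 10
L(I) = -1/3 (L(I) = -1/9*3 = -1/3)
K(l, a) = 10
A = 10
M(Z) = Z*(-1/3 + Z) (M(Z) = Z*(Z - 1/3) = Z*(-1/3 + Z))
(607 + (-419 + 276)/(A + M(R)))**2 = (607 + (-419 + 276)/(10 - 20*(-1/3 - 20)))**2 = (607 - 143/(10 - 20*(-61/3)))**2 = (607 - 143/(10 + 1220/3))**2 = (607 - 143/1250/3)**2 = (607 - 143*3/1250)**2 = (607 - 429/1250)**2 = (758321/1250)**2 = 575050739041/1562500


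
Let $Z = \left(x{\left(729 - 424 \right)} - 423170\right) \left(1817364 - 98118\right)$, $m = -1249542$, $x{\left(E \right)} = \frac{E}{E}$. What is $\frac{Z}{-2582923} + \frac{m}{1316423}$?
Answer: $\frac{20377364210976288}{72345090307} \approx 2.8167 \cdot 10^{5}$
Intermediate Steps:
$x{\left(E \right)} = 1$
$Z = -727531610574$ ($Z = \left(1 - 423170\right) \left(1817364 - 98118\right) = \left(-423169\right) 1719246 = -727531610574$)
$\frac{Z}{-2582923} + \frac{m}{1316423} = - \frac{727531610574}{-2582923} - \frac{1249542}{1316423} = \left(-727531610574\right) \left(- \frac{1}{2582923}\right) - \frac{26586}{28009} = \frac{727531610574}{2582923} - \frac{26586}{28009} = \frac{20377364210976288}{72345090307}$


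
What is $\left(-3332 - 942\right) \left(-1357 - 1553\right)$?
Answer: $12437340$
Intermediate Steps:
$\left(-3332 - 942\right) \left(-1357 - 1553\right) = \left(-4274\right) \left(-2910\right) = 12437340$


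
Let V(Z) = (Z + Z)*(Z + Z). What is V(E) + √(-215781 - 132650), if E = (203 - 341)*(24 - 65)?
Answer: 128051856 + I*√348431 ≈ 1.2805e+8 + 590.28*I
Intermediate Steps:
E = 5658 (E = -138*(-41) = 5658)
V(Z) = 4*Z² (V(Z) = (2*Z)*(2*Z) = 4*Z²)
V(E) + √(-215781 - 132650) = 4*5658² + √(-215781 - 132650) = 4*32012964 + √(-348431) = 128051856 + I*√348431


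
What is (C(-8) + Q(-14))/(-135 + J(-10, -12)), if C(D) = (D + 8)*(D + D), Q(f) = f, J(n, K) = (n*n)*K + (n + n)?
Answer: 14/1355 ≈ 0.010332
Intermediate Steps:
J(n, K) = 2*n + K*n² (J(n, K) = n²*K + 2*n = K*n² + 2*n = 2*n + K*n²)
C(D) = 2*D*(8 + D) (C(D) = (8 + D)*(2*D) = 2*D*(8 + D))
(C(-8) + Q(-14))/(-135 + J(-10, -12)) = (2*(-8)*(8 - 8) - 14)/(-135 - 10*(2 - 12*(-10))) = (2*(-8)*0 - 14)/(-135 - 10*(2 + 120)) = (0 - 14)/(-135 - 10*122) = -14/(-135 - 1220) = -14/(-1355) = -14*(-1/1355) = 14/1355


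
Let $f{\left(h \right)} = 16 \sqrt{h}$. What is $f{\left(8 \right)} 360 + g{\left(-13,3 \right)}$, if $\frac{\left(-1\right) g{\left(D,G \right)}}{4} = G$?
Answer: $-12 + 11520 \sqrt{2} \approx 16280.0$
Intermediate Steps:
$g{\left(D,G \right)} = - 4 G$
$f{\left(8 \right)} 360 + g{\left(-13,3 \right)} = 16 \sqrt{8} \cdot 360 - 12 = 16 \cdot 2 \sqrt{2} \cdot 360 - 12 = 32 \sqrt{2} \cdot 360 - 12 = 11520 \sqrt{2} - 12 = -12 + 11520 \sqrt{2}$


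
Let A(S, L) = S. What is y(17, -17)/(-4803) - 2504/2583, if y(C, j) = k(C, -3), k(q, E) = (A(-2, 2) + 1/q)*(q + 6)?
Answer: -67497869/70301511 ≈ -0.96012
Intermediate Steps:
k(q, E) = (-2 + 1/q)*(6 + q) (k(q, E) = (-2 + 1/q)*(q + 6) = (-2 + 1/q)*(6 + q))
y(C, j) = -11 - 2*C + 6/C
y(17, -17)/(-4803) - 2504/2583 = (-11 - 2*17 + 6/17)/(-4803) - 2504/2583 = (-11 - 34 + 6*(1/17))*(-1/4803) - 2504*1/2583 = (-11 - 34 + 6/17)*(-1/4803) - 2504/2583 = -759/17*(-1/4803) - 2504/2583 = 253/27217 - 2504/2583 = -67497869/70301511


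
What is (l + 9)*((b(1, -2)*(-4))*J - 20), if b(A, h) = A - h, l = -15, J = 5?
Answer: 480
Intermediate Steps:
(l + 9)*((b(1, -2)*(-4))*J - 20) = (-15 + 9)*(((1 - 1*(-2))*(-4))*5 - 20) = -6*(((1 + 2)*(-4))*5 - 20) = -6*((3*(-4))*5 - 20) = -6*(-12*5 - 20) = -6*(-60 - 20) = -6*(-80) = 480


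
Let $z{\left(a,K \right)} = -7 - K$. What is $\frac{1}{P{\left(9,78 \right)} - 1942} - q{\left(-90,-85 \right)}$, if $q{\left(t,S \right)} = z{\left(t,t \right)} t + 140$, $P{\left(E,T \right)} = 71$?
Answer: $\frac{13714429}{1871} \approx 7330.0$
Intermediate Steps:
$q{\left(t,S \right)} = 140 + t \left(-7 - t\right)$ ($q{\left(t,S \right)} = \left(-7 - t\right) t + 140 = t \left(-7 - t\right) + 140 = 140 + t \left(-7 - t\right)$)
$\frac{1}{P{\left(9,78 \right)} - 1942} - q{\left(-90,-85 \right)} = \frac{1}{71 - 1942} - \left(140 - - 90 \left(7 - 90\right)\right) = \frac{1}{-1871} - \left(140 - \left(-90\right) \left(-83\right)\right) = - \frac{1}{1871} - \left(140 - 7470\right) = - \frac{1}{1871} - -7330 = - \frac{1}{1871} + 7330 = \frac{13714429}{1871}$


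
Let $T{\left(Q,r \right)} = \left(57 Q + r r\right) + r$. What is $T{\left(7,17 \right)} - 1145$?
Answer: $-440$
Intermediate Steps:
$T{\left(Q,r \right)} = r + r^{2} + 57 Q$ ($T{\left(Q,r \right)} = \left(57 Q + r^{2}\right) + r = \left(r^{2} + 57 Q\right) + r = r + r^{2} + 57 Q$)
$T{\left(7,17 \right)} - 1145 = \left(17 + 17^{2} + 57 \cdot 7\right) - 1145 = \left(17 + 289 + 399\right) - 1145 = 705 - 1145 = -440$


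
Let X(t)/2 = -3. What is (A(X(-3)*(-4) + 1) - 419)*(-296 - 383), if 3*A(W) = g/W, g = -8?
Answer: 21343007/75 ≈ 2.8457e+5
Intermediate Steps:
X(t) = -6 (X(t) = 2*(-3) = -6)
A(W) = -8/(3*W) (A(W) = (-8/W)/3 = -8/(3*W))
(A(X(-3)*(-4) + 1) - 419)*(-296 - 383) = (-8/(3*(-6*(-4) + 1)) - 419)*(-296 - 383) = (-8/(3*(24 + 1)) - 419)*(-679) = (-8/3/25 - 419)*(-679) = (-8/3*1/25 - 419)*(-679) = (-8/75 - 419)*(-679) = -31433/75*(-679) = 21343007/75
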